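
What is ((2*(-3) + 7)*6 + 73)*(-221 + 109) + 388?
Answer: -8460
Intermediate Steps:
((2*(-3) + 7)*6 + 73)*(-221 + 109) + 388 = ((-6 + 7)*6 + 73)*(-112) + 388 = (1*6 + 73)*(-112) + 388 = (6 + 73)*(-112) + 388 = 79*(-112) + 388 = -8848 + 388 = -8460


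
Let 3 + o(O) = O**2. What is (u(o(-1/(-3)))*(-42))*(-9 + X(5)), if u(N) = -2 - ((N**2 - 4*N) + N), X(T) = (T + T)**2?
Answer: 1961960/27 ≈ 72665.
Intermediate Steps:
X(T) = 4*T**2 (X(T) = (2*T)**2 = 4*T**2)
o(O) = -3 + O**2
u(N) = -2 - N**2 + 3*N (u(N) = -2 - (N**2 - 3*N) = -2 + (-N**2 + 3*N) = -2 - N**2 + 3*N)
(u(o(-1/(-3)))*(-42))*(-9 + X(5)) = ((-2 - (-3 + (-1/(-3))**2)**2 + 3*(-3 + (-1/(-3))**2))*(-42))*(-9 + 4*5**2) = ((-2 - (-3 + (-1*(-1/3))**2)**2 + 3*(-3 + (-1*(-1/3))**2))*(-42))*(-9 + 4*25) = ((-2 - (-3 + (1/3)**2)**2 + 3*(-3 + (1/3)**2))*(-42))*(-9 + 100) = ((-2 - (-3 + 1/9)**2 + 3*(-3 + 1/9))*(-42))*91 = ((-2 - (-26/9)**2 + 3*(-26/9))*(-42))*91 = ((-2 - 1*676/81 - 26/3)*(-42))*91 = ((-2 - 676/81 - 26/3)*(-42))*91 = -1540/81*(-42)*91 = (21560/27)*91 = 1961960/27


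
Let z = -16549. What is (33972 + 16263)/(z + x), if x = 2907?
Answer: -50235/13642 ≈ -3.6824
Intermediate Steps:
(33972 + 16263)/(z + x) = (33972 + 16263)/(-16549 + 2907) = 50235/(-13642) = 50235*(-1/13642) = -50235/13642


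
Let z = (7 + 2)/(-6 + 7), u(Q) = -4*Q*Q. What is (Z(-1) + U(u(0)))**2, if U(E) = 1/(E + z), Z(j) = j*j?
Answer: 100/81 ≈ 1.2346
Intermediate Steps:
u(Q) = -4*Q**2
z = 9 (z = 9/1 = 9*1 = 9)
Z(j) = j**2
U(E) = 1/(9 + E) (U(E) = 1/(E + 9) = 1/(9 + E))
(Z(-1) + U(u(0)))**2 = ((-1)**2 + 1/(9 - 4*0**2))**2 = (1 + 1/(9 - 4*0))**2 = (1 + 1/(9 + 0))**2 = (1 + 1/9)**2 = (10/9)**2 = 100/81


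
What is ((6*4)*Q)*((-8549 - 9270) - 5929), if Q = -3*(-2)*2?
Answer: -6839424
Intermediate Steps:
Q = 12 (Q = 6*2 = 12)
((6*4)*Q)*((-8549 - 9270) - 5929) = ((6*4)*12)*((-8549 - 9270) - 5929) = (24*12)*(-17819 - 5929) = 288*(-23748) = -6839424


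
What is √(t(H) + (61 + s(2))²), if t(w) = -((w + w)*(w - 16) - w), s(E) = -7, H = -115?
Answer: I*√27329 ≈ 165.31*I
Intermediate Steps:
t(w) = w - 2*w*(-16 + w) (t(w) = -((2*w)*(-16 + w) - w) = -(2*w*(-16 + w) - w) = -(-w + 2*w*(-16 + w)) = w - 2*w*(-16 + w))
√(t(H) + (61 + s(2))²) = √(-115*(33 - 2*(-115)) + (61 - 7)²) = √(-115*(33 + 230) + 54²) = √(-115*263 + 2916) = √(-30245 + 2916) = √(-27329) = I*√27329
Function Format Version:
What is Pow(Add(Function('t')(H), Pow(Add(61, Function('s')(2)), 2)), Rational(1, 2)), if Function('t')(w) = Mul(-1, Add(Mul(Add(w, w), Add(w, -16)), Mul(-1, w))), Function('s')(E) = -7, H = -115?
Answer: Mul(I, Pow(27329, Rational(1, 2))) ≈ Mul(165.31, I)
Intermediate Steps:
Function('t')(w) = Add(w, Mul(-2, w, Add(-16, w))) (Function('t')(w) = Mul(-1, Add(Mul(Mul(2, w), Add(-16, w)), Mul(-1, w))) = Mul(-1, Add(Mul(2, w, Add(-16, w)), Mul(-1, w))) = Mul(-1, Add(Mul(-1, w), Mul(2, w, Add(-16, w)))) = Add(w, Mul(-2, w, Add(-16, w))))
Pow(Add(Function('t')(H), Pow(Add(61, Function('s')(2)), 2)), Rational(1, 2)) = Pow(Add(Mul(-115, Add(33, Mul(-2, -115))), Pow(Add(61, -7), 2)), Rational(1, 2)) = Pow(Add(Mul(-115, Add(33, 230)), Pow(54, 2)), Rational(1, 2)) = Pow(Add(Mul(-115, 263), 2916), Rational(1, 2)) = Pow(Add(-30245, 2916), Rational(1, 2)) = Pow(-27329, Rational(1, 2)) = Mul(I, Pow(27329, Rational(1, 2)))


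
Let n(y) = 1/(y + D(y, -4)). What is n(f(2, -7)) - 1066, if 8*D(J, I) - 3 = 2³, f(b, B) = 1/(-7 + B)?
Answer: -77762/73 ≈ -1065.2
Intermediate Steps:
D(J, I) = 11/8 (D(J, I) = 3/8 + (⅛)*2³ = 3/8 + (⅛)*8 = 3/8 + 1 = 11/8)
n(y) = 1/(11/8 + y) (n(y) = 1/(y + 11/8) = 1/(11/8 + y))
n(f(2, -7)) - 1066 = 8/(11 + 8/(-7 - 7)) - 1066 = 8/(11 + 8/(-14)) - 1066 = 8/(11 + 8*(-1/14)) - 1066 = 8/(11 - 4/7) - 1066 = 8/(73/7) - 1066 = 8*(7/73) - 1066 = 56/73 - 1066 = -77762/73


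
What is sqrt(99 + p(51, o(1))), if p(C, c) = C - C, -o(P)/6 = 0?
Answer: 3*sqrt(11) ≈ 9.9499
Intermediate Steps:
o(P) = 0 (o(P) = -6*0 = 0)
p(C, c) = 0
sqrt(99 + p(51, o(1))) = sqrt(99 + 0) = sqrt(99) = 3*sqrt(11)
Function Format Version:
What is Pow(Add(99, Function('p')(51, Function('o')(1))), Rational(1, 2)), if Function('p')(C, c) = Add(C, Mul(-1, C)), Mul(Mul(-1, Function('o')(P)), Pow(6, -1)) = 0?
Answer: Mul(3, Pow(11, Rational(1, 2))) ≈ 9.9499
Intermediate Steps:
Function('o')(P) = 0 (Function('o')(P) = Mul(-6, 0) = 0)
Function('p')(C, c) = 0
Pow(Add(99, Function('p')(51, Function('o')(1))), Rational(1, 2)) = Pow(Add(99, 0), Rational(1, 2)) = Pow(99, Rational(1, 2)) = Mul(3, Pow(11, Rational(1, 2)))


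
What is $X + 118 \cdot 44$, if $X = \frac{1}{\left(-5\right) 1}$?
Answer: $\frac{25959}{5} \approx 5191.8$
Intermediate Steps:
$X = - \frac{1}{5}$ ($X = \frac{1}{-5} = - \frac{1}{5} \approx -0.2$)
$X + 118 \cdot 44 = - \frac{1}{5} + 118 \cdot 44 = - \frac{1}{5} + 5192 = \frac{25959}{5}$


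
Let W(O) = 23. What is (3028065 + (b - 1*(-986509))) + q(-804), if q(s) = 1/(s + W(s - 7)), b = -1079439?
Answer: 2292340434/781 ≈ 2.9351e+6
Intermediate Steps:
q(s) = 1/(23 + s) (q(s) = 1/(s + 23) = 1/(23 + s))
(3028065 + (b - 1*(-986509))) + q(-804) = (3028065 + (-1079439 - 1*(-986509))) + 1/(23 - 804) = (3028065 + (-1079439 + 986509)) + 1/(-781) = (3028065 - 92930) - 1/781 = 2935135 - 1/781 = 2292340434/781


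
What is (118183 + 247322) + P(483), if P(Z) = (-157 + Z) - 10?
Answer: 365821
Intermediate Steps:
P(Z) = -167 + Z
(118183 + 247322) + P(483) = (118183 + 247322) + (-167 + 483) = 365505 + 316 = 365821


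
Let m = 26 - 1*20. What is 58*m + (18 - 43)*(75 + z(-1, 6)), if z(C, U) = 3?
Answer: -1602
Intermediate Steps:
m = 6 (m = 26 - 20 = 6)
58*m + (18 - 43)*(75 + z(-1, 6)) = 58*6 + (18 - 43)*(75 + 3) = 348 - 25*78 = 348 - 1950 = -1602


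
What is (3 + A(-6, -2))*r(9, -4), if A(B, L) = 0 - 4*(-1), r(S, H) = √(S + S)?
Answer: 21*√2 ≈ 29.698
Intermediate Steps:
r(S, H) = √2*√S (r(S, H) = √(2*S) = √2*√S)
A(B, L) = 4 (A(B, L) = 0 + 4 = 4)
(3 + A(-6, -2))*r(9, -4) = (3 + 4)*(√2*√9) = 7*(√2*3) = 7*(3*√2) = 21*√2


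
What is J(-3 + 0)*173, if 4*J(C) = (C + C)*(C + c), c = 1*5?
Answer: -519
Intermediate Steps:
c = 5
J(C) = C*(5 + C)/2 (J(C) = ((C + C)*(C + 5))/4 = ((2*C)*(5 + C))/4 = (2*C*(5 + C))/4 = C*(5 + C)/2)
J(-3 + 0)*173 = ((-3 + 0)*(5 + (-3 + 0))/2)*173 = ((½)*(-3)*(5 - 3))*173 = ((½)*(-3)*2)*173 = -3*173 = -519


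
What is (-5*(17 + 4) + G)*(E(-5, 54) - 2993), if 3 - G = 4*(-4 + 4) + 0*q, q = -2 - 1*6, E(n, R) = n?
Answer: 305796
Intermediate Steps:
q = -8 (q = -2 - 6 = -8)
G = 3 (G = 3 - (4*(-4 + 4) + 0*(-8)) = 3 - (4*0 + 0) = 3 - (0 + 0) = 3 - 1*0 = 3 + 0 = 3)
(-5*(17 + 4) + G)*(E(-5, 54) - 2993) = (-5*(17 + 4) + 3)*(-5 - 2993) = (-5*21 + 3)*(-2998) = (-105 + 3)*(-2998) = -102*(-2998) = 305796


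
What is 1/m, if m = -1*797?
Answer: -1/797 ≈ -0.0012547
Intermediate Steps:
m = -797
1/m = 1/(-797) = -1/797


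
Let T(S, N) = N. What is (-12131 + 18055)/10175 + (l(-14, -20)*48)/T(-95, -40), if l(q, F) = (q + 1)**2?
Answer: -2057566/10175 ≈ -202.22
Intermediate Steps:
l(q, F) = (1 + q)**2
(-12131 + 18055)/10175 + (l(-14, -20)*48)/T(-95, -40) = (-12131 + 18055)/10175 + ((1 - 14)**2*48)/(-40) = 5924*(1/10175) + ((-13)**2*48)*(-1/40) = 5924/10175 + (169*48)*(-1/40) = 5924/10175 + 8112*(-1/40) = 5924/10175 - 1014/5 = -2057566/10175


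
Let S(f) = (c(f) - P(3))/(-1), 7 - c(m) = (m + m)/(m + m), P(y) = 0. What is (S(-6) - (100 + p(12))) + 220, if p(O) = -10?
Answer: 124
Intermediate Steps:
c(m) = 6 (c(m) = 7 - (m + m)/(m + m) = 7 - 2*m/(2*m) = 7 - 2*m*1/(2*m) = 7 - 1*1 = 7 - 1 = 6)
S(f) = -6 (S(f) = (6 - 1*0)/(-1) = (6 + 0)*(-1) = 6*(-1) = -6)
(S(-6) - (100 + p(12))) + 220 = (-6 - (100 - 10)) + 220 = (-6 - 1*90) + 220 = (-6 - 90) + 220 = -96 + 220 = 124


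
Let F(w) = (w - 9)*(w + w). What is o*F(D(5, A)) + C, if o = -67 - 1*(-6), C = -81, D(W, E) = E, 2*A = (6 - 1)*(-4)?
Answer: -23261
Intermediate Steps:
A = -10 (A = ((6 - 1)*(-4))/2 = (5*(-4))/2 = (½)*(-20) = -10)
o = -61 (o = -67 + 6 = -61)
F(w) = 2*w*(-9 + w) (F(w) = (-9 + w)*(2*w) = 2*w*(-9 + w))
o*F(D(5, A)) + C = -122*(-10)*(-9 - 10) - 81 = -122*(-10)*(-19) - 81 = -61*380 - 81 = -23180 - 81 = -23261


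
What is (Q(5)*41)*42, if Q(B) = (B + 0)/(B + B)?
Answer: 861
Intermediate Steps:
Q(B) = ½ (Q(B) = B/((2*B)) = B*(1/(2*B)) = ½)
(Q(5)*41)*42 = ((½)*41)*42 = (41/2)*42 = 861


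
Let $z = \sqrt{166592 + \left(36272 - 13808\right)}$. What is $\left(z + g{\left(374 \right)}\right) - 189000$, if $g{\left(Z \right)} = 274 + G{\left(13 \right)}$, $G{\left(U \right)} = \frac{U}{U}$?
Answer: $-188725 + 8 \sqrt{2954} \approx -1.8829 \cdot 10^{5}$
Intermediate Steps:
$G{\left(U \right)} = 1$
$g{\left(Z \right)} = 275$ ($g{\left(Z \right)} = 274 + 1 = 275$)
$z = 8 \sqrt{2954}$ ($z = \sqrt{166592 + \left(36272 - 13808\right)} = \sqrt{166592 + 22464} = \sqrt{189056} = 8 \sqrt{2954} \approx 434.81$)
$\left(z + g{\left(374 \right)}\right) - 189000 = \left(8 \sqrt{2954} + 275\right) - 189000 = \left(275 + 8 \sqrt{2954}\right) - 189000 = -188725 + 8 \sqrt{2954}$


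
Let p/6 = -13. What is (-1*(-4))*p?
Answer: -312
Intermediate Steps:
p = -78 (p = 6*(-13) = -78)
(-1*(-4))*p = -1*(-4)*(-78) = 4*(-78) = -312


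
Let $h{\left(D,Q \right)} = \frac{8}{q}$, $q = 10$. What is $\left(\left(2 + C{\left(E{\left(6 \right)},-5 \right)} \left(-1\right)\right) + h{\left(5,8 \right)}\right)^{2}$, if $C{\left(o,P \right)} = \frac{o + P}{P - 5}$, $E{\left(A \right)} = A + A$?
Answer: $\frac{49}{4} \approx 12.25$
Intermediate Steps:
$E{\left(A \right)} = 2 A$
$C{\left(o,P \right)} = \frac{P + o}{-5 + P}$
$h{\left(D,Q \right)} = \frac{4}{5}$ ($h{\left(D,Q \right)} = \frac{8}{10} = 8 \cdot \frac{1}{10} = \frac{4}{5}$)
$\left(\left(2 + C{\left(E{\left(6 \right)},-5 \right)} \left(-1\right)\right) + h{\left(5,8 \right)}\right)^{2} = \left(\left(2 + \frac{-5 + 2 \cdot 6}{-5 - 5} \left(-1\right)\right) + \frac{4}{5}\right)^{2} = \left(\left(2 + \frac{-5 + 12}{-10} \left(-1\right)\right) + \frac{4}{5}\right)^{2} = \left(\left(2 + \left(- \frac{1}{10}\right) 7 \left(-1\right)\right) + \frac{4}{5}\right)^{2} = \left(\left(2 - - \frac{7}{10}\right) + \frac{4}{5}\right)^{2} = \left(\left(2 + \frac{7}{10}\right) + \frac{4}{5}\right)^{2} = \left(\frac{27}{10} + \frac{4}{5}\right)^{2} = \left(\frac{7}{2}\right)^{2} = \frac{49}{4}$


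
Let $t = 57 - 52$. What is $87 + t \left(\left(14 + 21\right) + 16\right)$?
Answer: $342$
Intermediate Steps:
$t = 5$ ($t = 57 - 52 = 5$)
$87 + t \left(\left(14 + 21\right) + 16\right) = 87 + 5 \left(\left(14 + 21\right) + 16\right) = 87 + 5 \left(35 + 16\right) = 87 + 5 \cdot 51 = 87 + 255 = 342$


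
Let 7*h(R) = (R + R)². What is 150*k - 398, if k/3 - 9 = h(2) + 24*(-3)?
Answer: -194036/7 ≈ -27719.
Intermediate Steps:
h(R) = 4*R²/7 (h(R) = (R + R)²/7 = (2*R)²/7 = (4*R²)/7 = 4*R²/7)
k = -1275/7 (k = 27 + 3*((4/7)*2² + 24*(-3)) = 27 + 3*((4/7)*4 - 72) = 27 + 3*(16/7 - 72) = 27 + 3*(-488/7) = 27 - 1464/7 = -1275/7 ≈ -182.14)
150*k - 398 = 150*(-1275/7) - 398 = -191250/7 - 398 = -194036/7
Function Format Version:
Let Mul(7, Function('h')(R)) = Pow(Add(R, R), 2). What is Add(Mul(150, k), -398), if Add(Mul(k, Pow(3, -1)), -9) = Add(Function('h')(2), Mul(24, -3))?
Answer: Rational(-194036, 7) ≈ -27719.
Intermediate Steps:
Function('h')(R) = Mul(Rational(4, 7), Pow(R, 2)) (Function('h')(R) = Mul(Rational(1, 7), Pow(Add(R, R), 2)) = Mul(Rational(1, 7), Pow(Mul(2, R), 2)) = Mul(Rational(1, 7), Mul(4, Pow(R, 2))) = Mul(Rational(4, 7), Pow(R, 2)))
k = Rational(-1275, 7) (k = Add(27, Mul(3, Add(Mul(Rational(4, 7), Pow(2, 2)), Mul(24, -3)))) = Add(27, Mul(3, Add(Mul(Rational(4, 7), 4), -72))) = Add(27, Mul(3, Add(Rational(16, 7), -72))) = Add(27, Mul(3, Rational(-488, 7))) = Add(27, Rational(-1464, 7)) = Rational(-1275, 7) ≈ -182.14)
Add(Mul(150, k), -398) = Add(Mul(150, Rational(-1275, 7)), -398) = Add(Rational(-191250, 7), -398) = Rational(-194036, 7)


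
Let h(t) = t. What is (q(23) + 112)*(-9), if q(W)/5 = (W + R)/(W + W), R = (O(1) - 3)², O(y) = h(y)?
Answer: -47583/46 ≈ -1034.4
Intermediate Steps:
O(y) = y
R = 4 (R = (1 - 3)² = (-2)² = 4)
q(W) = 5*(4 + W)/(2*W) (q(W) = 5*((W + 4)/(W + W)) = 5*((4 + W)/((2*W))) = 5*((4 + W)*(1/(2*W))) = 5*((4 + W)/(2*W)) = 5*(4 + W)/(2*W))
(q(23) + 112)*(-9) = ((5/2 + 10/23) + 112)*(-9) = (135/46 + 112)*(-9) = (5287/46)*(-9) = -47583/46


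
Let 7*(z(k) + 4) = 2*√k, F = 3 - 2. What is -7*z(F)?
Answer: 26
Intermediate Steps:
F = 1
z(k) = -4 + 2*√k/7 (z(k) = -4 + (2*√k)/7 = -4 + 2*√k/7)
-7*z(F) = -7*(-4 + 2*√1/7) = -7*(-4 + (2/7)*1) = -7*(-4 + 2/7) = -7*(-26/7) = 26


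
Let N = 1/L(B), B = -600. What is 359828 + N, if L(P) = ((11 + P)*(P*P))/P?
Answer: 127163215201/353400 ≈ 3.5983e+5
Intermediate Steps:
L(P) = P*(11 + P) (L(P) = ((11 + P)*P**2)/P = (P**2*(11 + P))/P = P*(11 + P))
N = 1/353400 (N = 1/(-600*(11 - 600)) = 1/(-600*(-589)) = 1/353400 ≈ 2.8297e-6)
359828 + N = 359828 + 1/353400 = 127163215201/353400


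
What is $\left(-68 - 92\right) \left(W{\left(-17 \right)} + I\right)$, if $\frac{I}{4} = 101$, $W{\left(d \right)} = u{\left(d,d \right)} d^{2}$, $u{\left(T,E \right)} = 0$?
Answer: $-64640$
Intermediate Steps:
$W{\left(d \right)} = 0$ ($W{\left(d \right)} = 0 d^{2} = 0$)
$I = 404$ ($I = 4 \cdot 101 = 404$)
$\left(-68 - 92\right) \left(W{\left(-17 \right)} + I\right) = \left(-68 - 92\right) \left(0 + 404\right) = \left(-160\right) 404 = -64640$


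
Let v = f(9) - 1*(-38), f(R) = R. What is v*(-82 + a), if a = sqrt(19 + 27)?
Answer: -3854 + 47*sqrt(46) ≈ -3535.2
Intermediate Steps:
a = sqrt(46) ≈ 6.7823
v = 47 (v = 9 - 1*(-38) = 9 + 38 = 47)
v*(-82 + a) = 47*(-82 + sqrt(46)) = -3854 + 47*sqrt(46)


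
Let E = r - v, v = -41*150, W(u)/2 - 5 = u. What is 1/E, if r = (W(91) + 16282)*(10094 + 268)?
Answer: 1/170709738 ≈ 5.8579e-9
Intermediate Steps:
W(u) = 10 + 2*u
v = -6150
r = 170703588 (r = ((10 + 2*91) + 16282)*(10094 + 268) = ((10 + 182) + 16282)*10362 = (192 + 16282)*10362 = 16474*10362 = 170703588)
E = 170709738 (E = 170703588 - 1*(-6150) = 170703588 + 6150 = 170709738)
1/E = 1/170709738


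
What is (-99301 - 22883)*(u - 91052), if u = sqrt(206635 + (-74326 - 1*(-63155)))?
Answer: 11125097568 - 244368*sqrt(48866) ≈ 1.1071e+10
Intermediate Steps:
u = 2*sqrt(48866) (u = sqrt(206635 + (-74326 + 63155)) = sqrt(206635 - 11171) = sqrt(195464) = 2*sqrt(48866) ≈ 442.11)
(-99301 - 22883)*(u - 91052) = (-99301 - 22883)*(2*sqrt(48866) - 91052) = -122184*(-91052 + 2*sqrt(48866)) = 11125097568 - 244368*sqrt(48866)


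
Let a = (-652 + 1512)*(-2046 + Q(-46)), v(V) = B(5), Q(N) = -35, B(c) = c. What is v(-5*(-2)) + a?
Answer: -1789655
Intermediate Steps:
v(V) = 5
a = -1789660 (a = (-652 + 1512)*(-2046 - 35) = 860*(-2081) = -1789660)
v(-5*(-2)) + a = 5 - 1789660 = -1789655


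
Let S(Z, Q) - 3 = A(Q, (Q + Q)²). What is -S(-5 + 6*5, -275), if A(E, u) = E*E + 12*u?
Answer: -3705628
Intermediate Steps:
A(E, u) = E² + 12*u
S(Z, Q) = 3 + 49*Q² (S(Z, Q) = 3 + (Q² + 12*(Q + Q)²) = 3 + (Q² + 12*(2*Q)²) = 3 + (Q² + 12*(4*Q²)) = 3 + (Q² + 48*Q²) = 3 + 49*Q²)
-S(-5 + 6*5, -275) = -(3 + 49*(-275)²) = -(3 + 49*75625) = -(3 + 3705625) = -1*3705628 = -3705628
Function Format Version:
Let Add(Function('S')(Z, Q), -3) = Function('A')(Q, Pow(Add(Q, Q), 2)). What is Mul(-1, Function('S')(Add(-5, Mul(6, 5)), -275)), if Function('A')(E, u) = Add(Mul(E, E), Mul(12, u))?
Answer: -3705628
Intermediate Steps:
Function('A')(E, u) = Add(Pow(E, 2), Mul(12, u))
Function('S')(Z, Q) = Add(3, Mul(49, Pow(Q, 2))) (Function('S')(Z, Q) = Add(3, Add(Pow(Q, 2), Mul(12, Pow(Add(Q, Q), 2)))) = Add(3, Add(Pow(Q, 2), Mul(12, Pow(Mul(2, Q), 2)))) = Add(3, Add(Pow(Q, 2), Mul(12, Mul(4, Pow(Q, 2))))) = Add(3, Add(Pow(Q, 2), Mul(48, Pow(Q, 2)))) = Add(3, Mul(49, Pow(Q, 2))))
Mul(-1, Function('S')(Add(-5, Mul(6, 5)), -275)) = Mul(-1, Add(3, Mul(49, Pow(-275, 2)))) = Mul(-1, Add(3, Mul(49, 75625))) = Mul(-1, Add(3, 3705625)) = Mul(-1, 3705628) = -3705628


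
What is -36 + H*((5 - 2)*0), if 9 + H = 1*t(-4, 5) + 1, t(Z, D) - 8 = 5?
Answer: -36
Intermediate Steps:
t(Z, D) = 13 (t(Z, D) = 8 + 5 = 13)
H = 5 (H = -9 + (1*13 + 1) = -9 + (13 + 1) = -9 + 14 = 5)
-36 + H*((5 - 2)*0) = -36 + 5*((5 - 2)*0) = -36 + 5*(3*0) = -36 + 5*0 = -36 + 0 = -36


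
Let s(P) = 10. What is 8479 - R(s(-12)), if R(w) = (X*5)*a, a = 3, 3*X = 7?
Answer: 8444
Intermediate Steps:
X = 7/3 (X = (1/3)*7 = 7/3 ≈ 2.3333)
R(w) = 35 (R(w) = ((7/3)*5)*3 = (35/3)*3 = 35)
8479 - R(s(-12)) = 8479 - 1*35 = 8479 - 35 = 8444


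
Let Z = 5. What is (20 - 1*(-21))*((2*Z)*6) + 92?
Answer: 2552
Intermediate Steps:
(20 - 1*(-21))*((2*Z)*6) + 92 = (20 - 1*(-21))*((2*5)*6) + 92 = (20 + 21)*(10*6) + 92 = 41*60 + 92 = 2460 + 92 = 2552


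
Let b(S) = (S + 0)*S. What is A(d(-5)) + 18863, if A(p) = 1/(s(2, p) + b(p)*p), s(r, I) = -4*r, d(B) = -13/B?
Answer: 22579136/1197 ≈ 18863.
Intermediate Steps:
b(S) = S**2 (b(S) = S*S = S**2)
A(p) = 1/(-8 + p**3) (A(p) = 1/(-4*2 + p**2*p) = 1/(-8 + p**3))
A(d(-5)) + 18863 = 1/(-8 + (-13/(-5))**3) + 18863 = 1/(-8 + (-13*(-1/5))**3) + 18863 = 1/(-8 + (13/5)**3) + 18863 = 1/(-8 + 2197/125) + 18863 = 1/(1197/125) + 18863 = 125/1197 + 18863 = 22579136/1197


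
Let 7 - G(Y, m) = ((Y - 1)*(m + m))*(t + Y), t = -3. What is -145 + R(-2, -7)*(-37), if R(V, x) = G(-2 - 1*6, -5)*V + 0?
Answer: 73633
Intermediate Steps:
G(Y, m) = 7 - 2*m*(-1 + Y)*(-3 + Y) (G(Y, m) = 7 - (Y - 1)*(m + m)*(-3 + Y) = 7 - (-1 + Y)*(2*m)*(-3 + Y) = 7 - 2*m*(-1 + Y)*(-3 + Y))
R(V, x) = 997*V (R(V, x) = (7 - 6*(-5) - 2*(-5)*(-2 - 1*6)² + 8*(-2 - 1*6)*(-5))*V + 0 = (7 + 30 - 2*(-5)*(-2 - 6)² + 8*(-2 - 6)*(-5))*V + 0 = (7 + 30 - 2*(-5)*(-8)² + 8*(-8)*(-5))*V + 0 = (7 + 30 - 2*(-5)*64 + 320)*V + 0 = (7 + 30 + 640 + 320)*V + 0 = 997*V + 0 = 997*V)
-145 + R(-2, -7)*(-37) = -145 + (997*(-2))*(-37) = -145 - 1994*(-37) = -145 + 73778 = 73633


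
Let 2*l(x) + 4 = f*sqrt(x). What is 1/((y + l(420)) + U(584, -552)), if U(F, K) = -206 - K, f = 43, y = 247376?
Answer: 49544/12273000851 - 43*sqrt(105)/61365004255 ≈ 4.0297e-6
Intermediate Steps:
l(x) = -2 + 43*sqrt(x)/2 (l(x) = -2 + (43*sqrt(x))/2 = -2 + 43*sqrt(x)/2)
1/((y + l(420)) + U(584, -552)) = 1/((247376 + (-2 + 43*sqrt(420)/2)) + (-206 - 1*(-552))) = 1/((247376 + (-2 + 43*(2*sqrt(105))/2)) + (-206 + 552)) = 1/((247376 + (-2 + 43*sqrt(105))) + 346) = 1/((247374 + 43*sqrt(105)) + 346) = 1/(247720 + 43*sqrt(105))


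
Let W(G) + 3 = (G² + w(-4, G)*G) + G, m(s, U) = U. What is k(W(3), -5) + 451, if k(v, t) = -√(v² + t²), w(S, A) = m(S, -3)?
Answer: 446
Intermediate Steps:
w(S, A) = -3
W(G) = -3 + G² - 2*G (W(G) = -3 + ((G² - 3*G) + G) = -3 + (G² - 2*G) = -3 + G² - 2*G)
k(v, t) = -√(t² + v²)
k(W(3), -5) + 451 = -√((-5)² + (-3 + 3² - 2*3)²) + 451 = -√(25 + (-3 + 9 - 6)²) + 451 = -√(25 + 0²) + 451 = -√(25 + 0) + 451 = -√25 + 451 = -1*5 + 451 = -5 + 451 = 446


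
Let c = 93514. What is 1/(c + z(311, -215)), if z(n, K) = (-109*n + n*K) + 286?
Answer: -1/6964 ≈ -0.00014360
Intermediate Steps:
z(n, K) = 286 - 109*n + K*n (z(n, K) = (-109*n + K*n) + 286 = 286 - 109*n + K*n)
1/(c + z(311, -215)) = 1/(93514 + (286 - 109*311 - 215*311)) = 1/(93514 + (286 - 33899 - 66865)) = 1/(93514 - 100478) = 1/(-6964) = -1/6964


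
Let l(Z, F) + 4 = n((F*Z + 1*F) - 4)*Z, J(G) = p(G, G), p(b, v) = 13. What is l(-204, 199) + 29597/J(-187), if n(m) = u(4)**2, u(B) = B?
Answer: -12887/13 ≈ -991.31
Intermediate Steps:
J(G) = 13
n(m) = 16 (n(m) = 4**2 = 16)
l(Z, F) = -4 + 16*Z
l(-204, 199) + 29597/J(-187) = (-4 + 16*(-204)) + 29597/13 = (-4 - 3264) + 29597*(1/13) = -3268 + 29597/13 = -12887/13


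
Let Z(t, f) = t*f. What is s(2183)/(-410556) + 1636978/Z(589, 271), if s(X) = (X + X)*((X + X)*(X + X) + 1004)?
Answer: -1107019921825006/5461044847 ≈ -2.0271e+5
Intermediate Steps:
Z(t, f) = f*t
s(X) = 2*X*(1004 + 4*X²) (s(X) = (2*X)*((2*X)*(2*X) + 1004) = (2*X)*(4*X² + 1004) = (2*X)*(1004 + 4*X²) = 2*X*(1004 + 4*X²))
s(2183)/(-410556) + 1636978/Z(589, 271) = (8*2183*(251 + 2183²))/(-410556) + 1636978/((271*589)) = (8*2183*(251 + 4765489))*(-1/410556) + 1636978/159619 = (8*2183*4765740)*(-1/410556) + 1636978*(1/159619) = 83228883360*(-1/410556) + 1636978/159619 = -6935740280/34213 + 1636978/159619 = -1107019921825006/5461044847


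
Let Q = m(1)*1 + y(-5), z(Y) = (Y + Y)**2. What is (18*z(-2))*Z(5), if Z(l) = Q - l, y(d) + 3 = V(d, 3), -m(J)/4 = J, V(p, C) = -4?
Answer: -4608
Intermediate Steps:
m(J) = -4*J
z(Y) = 4*Y**2 (z(Y) = (2*Y)**2 = 4*Y**2)
y(d) = -7 (y(d) = -3 - 4 = -7)
Q = -11 (Q = -4*1*1 - 7 = -4*1 - 7 = -4 - 7 = -11)
Z(l) = -11 - l
(18*z(-2))*Z(5) = (18*(4*(-2)**2))*(-11 - 1*5) = (18*(4*4))*(-11 - 5) = (18*16)*(-16) = 288*(-16) = -4608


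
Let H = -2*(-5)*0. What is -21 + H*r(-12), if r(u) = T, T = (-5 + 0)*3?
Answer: -21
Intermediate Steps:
T = -15 (T = -5*3 = -15)
r(u) = -15
H = 0 (H = 10*0 = 0)
-21 + H*r(-12) = -21 + 0*(-15) = -21 + 0 = -21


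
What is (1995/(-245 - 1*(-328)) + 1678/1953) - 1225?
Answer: -194535766/162099 ≈ -1200.1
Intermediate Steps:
(1995/(-245 - 1*(-328)) + 1678/1953) - 1225 = (1995/(-245 + 328) + 1678*(1/1953)) - 1225 = (1995/83 + 1678/1953) - 1225 = 4035509/162099 - 1225 = -194535766/162099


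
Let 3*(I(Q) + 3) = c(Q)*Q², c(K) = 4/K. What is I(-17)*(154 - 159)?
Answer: 385/3 ≈ 128.33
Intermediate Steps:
I(Q) = -3 + 4*Q/3 (I(Q) = -3 + ((4/Q)*Q²)/3 = -3 + (4*Q)/3 = -3 + 4*Q/3)
I(-17)*(154 - 159) = (-3 + (4/3)*(-17))*(154 - 159) = (-3 - 68/3)*(-5) = -77/3*(-5) = 385/3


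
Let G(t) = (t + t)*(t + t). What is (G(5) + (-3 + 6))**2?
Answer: 10609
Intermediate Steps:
G(t) = 4*t**2 (G(t) = (2*t)*(2*t) = 4*t**2)
(G(5) + (-3 + 6))**2 = (4*5**2 + (-3 + 6))**2 = (4*25 + 3)**2 = (100 + 3)**2 = 103**2 = 10609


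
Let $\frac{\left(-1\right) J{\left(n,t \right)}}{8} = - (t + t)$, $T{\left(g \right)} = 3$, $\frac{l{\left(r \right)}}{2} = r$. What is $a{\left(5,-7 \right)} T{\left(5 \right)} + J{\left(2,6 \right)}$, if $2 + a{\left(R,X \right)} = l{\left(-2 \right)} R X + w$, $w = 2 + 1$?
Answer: $519$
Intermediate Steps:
$l{\left(r \right)} = 2 r$
$w = 3$
$J{\left(n,t \right)} = 16 t$ ($J{\left(n,t \right)} = - 8 \left(- (t + t)\right) = - 8 \left(- 2 t\right) = 16 t$)
$a{\left(R,X \right)} = 1 - 4 R X$ ($a{\left(R,X \right)} = -2 + \left(2 \left(-2\right) R X + 3\right) = -2 + \left(- 4 R X + 3\right) = -2 - \left(-3 + 4 R X\right) = 1 - 4 R X$)
$a{\left(5,-7 \right)} T{\left(5 \right)} + J{\left(2,6 \right)} = \left(1 - 20 \left(-7\right)\right) 3 + 16 \cdot 6 = \left(1 + 140\right) 3 + 96 = 141 \cdot 3 + 96 = 423 + 96 = 519$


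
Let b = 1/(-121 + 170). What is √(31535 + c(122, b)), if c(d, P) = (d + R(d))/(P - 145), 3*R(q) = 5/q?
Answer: √370106606832158/108336 ≈ 177.58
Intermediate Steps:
R(q) = 5/(3*q) (R(q) = (5/q)/3 = 5/(3*q))
b = 1/49 ≈ 0.020408
c(d, P) = (d + 5/(3*d))/(-145 + P) (c(d, P) = (d + 5/(3*d))/(P - 145) = (d + 5/(3*d))/(-145 + P))
√(31535 + c(122, b)) = √(31535 + (5/3 + 122²)/(122*(-145 + 1/49))) = √(31535 + (5/3 + 14884)/(122*(-7104/49))) = √(31535 + (1/122)*(-49/7104)*(44657/3)) = √(31535 - 2188193/2600064) = √(81990830047/2600064) = √370106606832158/108336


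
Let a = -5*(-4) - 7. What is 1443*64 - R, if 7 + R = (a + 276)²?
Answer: 8838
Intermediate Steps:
a = 13 (a = 20 - 7 = 13)
R = 83514 (R = -7 + (13 + 276)² = -7 + 289² = -7 + 83521 = 83514)
1443*64 - R = 1443*64 - 1*83514 = 92352 - 83514 = 8838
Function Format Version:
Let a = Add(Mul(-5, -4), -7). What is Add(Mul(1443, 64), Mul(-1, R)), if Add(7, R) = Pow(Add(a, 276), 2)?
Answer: 8838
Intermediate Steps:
a = 13 (a = Add(20, -7) = 13)
R = 83514 (R = Add(-7, Pow(Add(13, 276), 2)) = Add(-7, Pow(289, 2)) = Add(-7, 83521) = 83514)
Add(Mul(1443, 64), Mul(-1, R)) = Add(Mul(1443, 64), Mul(-1, 83514)) = Add(92352, -83514) = 8838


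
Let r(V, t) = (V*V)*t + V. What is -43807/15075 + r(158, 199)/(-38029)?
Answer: -76558445953/573287175 ≈ -133.54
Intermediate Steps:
r(V, t) = V + t*V² (r(V, t) = V²*t + V = t*V² + V = V + t*V²)
-43807/15075 + r(158, 199)/(-38029) = -43807/15075 + (158*(1 + 158*199))/(-38029) = -43807*1/15075 + (158*(1 + 31442))*(-1/38029) = -43807/15075 + (158*31443)*(-1/38029) = -43807/15075 + 4967994*(-1/38029) = -43807/15075 - 4967994/38029 = -76558445953/573287175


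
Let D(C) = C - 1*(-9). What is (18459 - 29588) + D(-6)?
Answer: -11126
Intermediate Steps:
D(C) = 9 + C (D(C) = C + 9 = 9 + C)
(18459 - 29588) + D(-6) = (18459 - 29588) + (9 - 6) = -11129 + 3 = -11126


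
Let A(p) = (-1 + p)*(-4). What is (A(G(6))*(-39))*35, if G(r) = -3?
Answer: -21840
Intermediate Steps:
A(p) = 4 - 4*p
(A(G(6))*(-39))*35 = ((4 - 4*(-3))*(-39))*35 = ((4 + 12)*(-39))*35 = (16*(-39))*35 = -624*35 = -21840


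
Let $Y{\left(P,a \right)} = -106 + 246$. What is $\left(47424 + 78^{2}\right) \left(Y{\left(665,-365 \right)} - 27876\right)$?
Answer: $-1484097888$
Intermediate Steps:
$Y{\left(P,a \right)} = 140$
$\left(47424 + 78^{2}\right) \left(Y{\left(665,-365 \right)} - 27876\right) = \left(47424 + 78^{2}\right) \left(140 - 27876\right) = \left(47424 + 6084\right) \left(-27736\right) = 53508 \left(-27736\right) = -1484097888$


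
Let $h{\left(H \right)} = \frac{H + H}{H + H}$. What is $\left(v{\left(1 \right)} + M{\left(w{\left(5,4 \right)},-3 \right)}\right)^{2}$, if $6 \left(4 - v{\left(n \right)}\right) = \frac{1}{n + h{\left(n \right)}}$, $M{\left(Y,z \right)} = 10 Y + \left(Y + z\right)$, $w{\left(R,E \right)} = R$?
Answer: $\frac{450241}{144} \approx 3126.7$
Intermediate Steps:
$h{\left(H \right)} = 1$ ($h{\left(H \right)} = \frac{2 H}{2 H} = 2 H \frac{1}{2 H} = 1$)
$M{\left(Y,z \right)} = z + 11 Y$
$v{\left(n \right)} = 4 - \frac{1}{6 \left(1 + n\right)}$ ($v{\left(n \right)} = 4 - \frac{1}{6 \left(n + 1\right)} = 4 - \frac{1}{6 \left(1 + n\right)}$)
$\left(v{\left(1 \right)} + M{\left(w{\left(5,4 \right)},-3 \right)}\right)^{2} = \left(\frac{23 + 24 \cdot 1}{6 \left(1 + 1\right)} + \left(-3 + 11 \cdot 5\right)\right)^{2} = \left(\frac{23 + 24}{6 \cdot 2} + \left(-3 + 55\right)\right)^{2} = \left(\frac{1}{6} \cdot \frac{1}{2} \cdot 47 + 52\right)^{2} = \left(\frac{47}{12} + 52\right)^{2} = \left(\frac{671}{12}\right)^{2} = \frac{450241}{144}$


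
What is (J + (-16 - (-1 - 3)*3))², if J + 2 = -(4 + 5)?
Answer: 225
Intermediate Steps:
J = -11 (J = -2 - (4 + 5) = -2 - 1*9 = -2 - 9 = -11)
(J + (-16 - (-1 - 3)*3))² = (-11 + (-16 - (-1 - 3)*3))² = (-11 + (-16 - (-4)*3))² = (-11 + (-16 - 1*(-12)))² = (-11 + (-16 + 12))² = (-11 - 4)² = (-15)² = 225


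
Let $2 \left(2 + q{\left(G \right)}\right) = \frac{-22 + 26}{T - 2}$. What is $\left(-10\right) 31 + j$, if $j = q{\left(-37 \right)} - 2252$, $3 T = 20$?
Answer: $- \frac{17945}{7} \approx -2563.6$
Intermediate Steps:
$T = \frac{20}{3}$ ($T = \frac{1}{3} \cdot 20 = \frac{20}{3} \approx 6.6667$)
$q{\left(G \right)} = - \frac{11}{7}$ ($q{\left(G \right)} = -2 + \frac{\left(-22 + 26\right) \frac{1}{\frac{20}{3} - 2}}{2} = -2 + \frac{4 \frac{1}{\frac{14}{3}}}{2} = -2 + \frac{4 \cdot \frac{3}{14}}{2} = -2 + \frac{1}{2} \cdot \frac{6}{7} = -2 + \frac{3}{7} = - \frac{11}{7}$)
$j = - \frac{15775}{7}$ ($j = - \frac{11}{7} - 2252 = - \frac{15775}{7} \approx -2253.6$)
$\left(-10\right) 31 + j = \left(-10\right) 31 - \frac{15775}{7} = -310 - \frac{15775}{7} = - \frac{17945}{7}$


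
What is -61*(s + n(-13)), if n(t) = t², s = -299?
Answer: 7930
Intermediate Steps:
-61*(s + n(-13)) = -61*(-299 + (-13)²) = -61*(-299 + 169) = -61*(-130) = 7930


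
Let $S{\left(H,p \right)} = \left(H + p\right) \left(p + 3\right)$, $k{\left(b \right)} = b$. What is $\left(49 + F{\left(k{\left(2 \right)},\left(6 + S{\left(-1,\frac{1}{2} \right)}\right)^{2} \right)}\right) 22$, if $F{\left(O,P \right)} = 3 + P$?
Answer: $\frac{12331}{8} \approx 1541.4$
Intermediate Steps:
$S{\left(H,p \right)} = \left(3 + p\right) \left(H + p\right)$ ($S{\left(H,p \right)} = \left(H + p\right) \left(3 + p\right) = \left(3 + p\right) \left(H + p\right)$)
$\left(49 + F{\left(k{\left(2 \right)},\left(6 + S{\left(-1,\frac{1}{2} \right)}\right)^{2} \right)}\right) 22 = \left(49 + \left(3 + \left(6 + \left(\left(\frac{1}{2}\right)^{2} + 3 \left(-1\right) + \frac{3}{2} - \frac{1}{2}\right)\right)^{2}\right)\right) 22 = \left(49 + \left(3 + \left(6 + \left(\left(\frac{1}{2}\right)^{2} - 3 + 3 \cdot \frac{1}{2} - \frac{1}{2}\right)\right)^{2}\right)\right) 22 = \left(49 + \left(3 + \left(6 + \left(\frac{1}{4} - 3 + \frac{3}{2} - \frac{1}{2}\right)\right)^{2}\right)\right) 22 = \left(49 + \left(3 + \left(6 - \frac{7}{4}\right)^{2}\right)\right) 22 = \left(49 + \left(3 + \left(\frac{17}{4}\right)^{2}\right)\right) 22 = \left(49 + \left(3 + \frac{289}{16}\right)\right) 22 = \left(49 + \frac{337}{16}\right) 22 = \frac{1121}{16} \cdot 22 = \frac{12331}{8}$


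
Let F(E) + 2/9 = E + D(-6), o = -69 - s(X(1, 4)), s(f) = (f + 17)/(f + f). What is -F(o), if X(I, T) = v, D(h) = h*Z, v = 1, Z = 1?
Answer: 758/9 ≈ 84.222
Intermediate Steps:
D(h) = h (D(h) = h*1 = h)
X(I, T) = 1
s(f) = (17 + f)/(2*f) (s(f) = (17 + f)/((2*f)) = (17 + f)*(1/(2*f)) = (17 + f)/(2*f))
o = -78 (o = -69 - (17 + 1)/(2*1) = -69 - 18/2 = -69 - 1*9 = -69 - 9 = -78)
F(E) = -56/9 + E (F(E) = -2/9 + (E - 6) = -2/9 + (-6 + E) = -56/9 + E)
-F(o) = -(-56/9 - 78) = -1*(-758/9) = 758/9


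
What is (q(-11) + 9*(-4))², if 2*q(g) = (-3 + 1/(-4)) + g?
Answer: 119025/64 ≈ 1859.8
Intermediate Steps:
q(g) = -13/8 + g/2 (q(g) = ((-3 + 1/(-4)) + g)/2 = ((-3 - ¼) + g)/2 = (-13/4 + g)/2 = -13/8 + g/2)
(q(-11) + 9*(-4))² = ((-13/8 + (½)*(-11)) + 9*(-4))² = ((-13/8 - 11/2) - 36)² = (-57/8 - 36)² = (-345/8)² = 119025/64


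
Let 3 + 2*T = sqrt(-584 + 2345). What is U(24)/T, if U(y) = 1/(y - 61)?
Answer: -1/10804 - sqrt(1761)/32412 ≈ -0.0013873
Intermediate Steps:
T = -3/2 + sqrt(1761)/2 (T = -3/2 + sqrt(-584 + 2345)/2 = -3/2 + sqrt(1761)/2 ≈ 19.482)
U(y) = 1/(-61 + y)
U(24)/T = 1/((-61 + 24)*(-3/2 + sqrt(1761)/2)) = 1/((-37)*(-3/2 + sqrt(1761)/2)) = -1/(37*(-3/2 + sqrt(1761)/2))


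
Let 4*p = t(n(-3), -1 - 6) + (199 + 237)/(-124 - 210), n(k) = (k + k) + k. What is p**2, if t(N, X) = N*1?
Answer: 2961841/446224 ≈ 6.6376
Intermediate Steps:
n(k) = 3*k (n(k) = 2*k + k = 3*k)
t(N, X) = N
p = -1721/668 (p = (3*(-3) + (199 + 237)/(-124 - 210))/4 = (-9 + 436/(-334))/4 = (-9 + 436*(-1/334))/4 = (-9 - 218/167)/4 = (1/4)*(-1721/167) = -1721/668 ≈ -2.5763)
p**2 = (-1721/668)**2 = 2961841/446224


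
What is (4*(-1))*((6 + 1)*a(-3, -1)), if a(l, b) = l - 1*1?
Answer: 112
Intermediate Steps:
a(l, b) = -1 + l (a(l, b) = l - 1 = -1 + l)
(4*(-1))*((6 + 1)*a(-3, -1)) = (4*(-1))*((6 + 1)*(-1 - 3)) = -28*(-4) = -4*(-28) = 112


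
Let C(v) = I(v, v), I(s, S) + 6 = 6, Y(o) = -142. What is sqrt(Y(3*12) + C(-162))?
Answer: I*sqrt(142) ≈ 11.916*I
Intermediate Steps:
I(s, S) = 0 (I(s, S) = -6 + 6 = 0)
C(v) = 0
sqrt(Y(3*12) + C(-162)) = sqrt(-142 + 0) = sqrt(-142) = I*sqrt(142)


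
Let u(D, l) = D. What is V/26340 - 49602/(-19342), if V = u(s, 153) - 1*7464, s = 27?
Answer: 193778371/84911380 ≈ 2.2821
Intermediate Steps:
V = -7437 (V = 27 - 1*7464 = 27 - 7464 = -7437)
V/26340 - 49602/(-19342) = -7437/26340 - 49602/(-19342) = -7437*1/26340 - 49602*(-1/19342) = -2479/8780 + 24801/9671 = 193778371/84911380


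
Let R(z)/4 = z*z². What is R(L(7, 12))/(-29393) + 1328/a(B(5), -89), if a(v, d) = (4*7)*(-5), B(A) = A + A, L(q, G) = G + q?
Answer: -80592/7735 ≈ -10.419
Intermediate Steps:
B(A) = 2*A
a(v, d) = -140 (a(v, d) = 28*(-5) = -140)
R(z) = 4*z³ (R(z) = 4*(z*z²) = 4*z³)
R(L(7, 12))/(-29393) + 1328/a(B(5), -89) = (4*(12 + 7)³)/(-29393) + 1328/(-140) = (4*19³)*(-1/29393) + 1328*(-1/140) = (4*6859)*(-1/29393) - 332/35 = 27436*(-1/29393) - 332/35 = -1444/1547 - 332/35 = -80592/7735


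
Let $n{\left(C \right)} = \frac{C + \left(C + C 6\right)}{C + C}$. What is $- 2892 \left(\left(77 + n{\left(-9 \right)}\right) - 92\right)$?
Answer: $31812$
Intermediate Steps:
$n{\left(C \right)} = 4$ ($n{\left(C \right)} = \frac{C + \left(C + 6 C\right)}{2 C} = \left(C + 7 C\right) \frac{1}{2 C} = 8 C \frac{1}{2 C} = 4$)
$- 2892 \left(\left(77 + n{\left(-9 \right)}\right) - 92\right) = - 2892 \left(\left(77 + 4\right) - 92\right) = - 2892 \left(81 - 92\right) = \left(-2892\right) \left(-11\right) = 31812$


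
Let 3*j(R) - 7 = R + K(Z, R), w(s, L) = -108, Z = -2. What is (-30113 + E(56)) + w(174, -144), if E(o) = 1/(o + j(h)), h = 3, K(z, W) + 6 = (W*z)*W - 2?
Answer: -4593589/152 ≈ -30221.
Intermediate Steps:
K(z, W) = -8 + z*W² (K(z, W) = -6 + ((W*z)*W - 2) = -6 + (z*W² - 2) = -6 + (-2 + z*W²) = -8 + z*W²)
j(R) = -⅓ - 2*R²/3 + R/3 (j(R) = 7/3 + (R + (-8 - 2*R²))/3 = 7/3 + (-8 + R - 2*R²)/3 = 7/3 + (-8/3 - 2*R²/3 + R/3) = -⅓ - 2*R²/3 + R/3)
E(o) = 1/(-16/3 + o) (E(o) = 1/(o + (-⅓ - ⅔*3² + (⅓)*3)) = 1/(o + (-⅓ - ⅔*9 + 1)) = 1/(o + (-⅓ - 6 + 1)) = 1/(o - 16/3) = 1/(-16/3 + o))
(-30113 + E(56)) + w(174, -144) = (-30113 + 3/(-16 + 3*56)) - 108 = (-30113 + 3/(-16 + 168)) - 108 = (-30113 + 3/152) - 108 = -4577173/152 - 108 = -4593589/152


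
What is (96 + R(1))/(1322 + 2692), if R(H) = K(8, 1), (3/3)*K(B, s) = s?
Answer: 97/4014 ≈ 0.024165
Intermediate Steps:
K(B, s) = s
R(H) = 1
(96 + R(1))/(1322 + 2692) = (96 + 1)/(1322 + 2692) = 97/4014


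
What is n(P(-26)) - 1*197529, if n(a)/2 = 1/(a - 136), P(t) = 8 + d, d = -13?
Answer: -27851591/141 ≈ -1.9753e+5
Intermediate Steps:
P(t) = -5 (P(t) = 8 - 13 = -5)
n(a) = 2/(-136 + a) (n(a) = 2/(a - 136) = 2/(-136 + a))
n(P(-26)) - 1*197529 = 2/(-136 - 5) - 1*197529 = 2/(-141) - 197529 = 2*(-1/141) - 197529 = -2/141 - 197529 = -27851591/141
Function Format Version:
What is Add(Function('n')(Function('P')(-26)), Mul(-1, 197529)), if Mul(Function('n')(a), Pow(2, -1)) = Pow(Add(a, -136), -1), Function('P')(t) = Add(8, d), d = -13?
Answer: Rational(-27851591, 141) ≈ -1.9753e+5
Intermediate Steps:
Function('P')(t) = -5 (Function('P')(t) = Add(8, -13) = -5)
Function('n')(a) = Mul(2, Pow(Add(-136, a), -1)) (Function('n')(a) = Mul(2, Pow(Add(a, -136), -1)) = Mul(2, Pow(Add(-136, a), -1)))
Add(Function('n')(Function('P')(-26)), Mul(-1, 197529)) = Add(Mul(2, Pow(Add(-136, -5), -1)), Mul(-1, 197529)) = Add(Mul(2, Pow(-141, -1)), -197529) = Add(Mul(2, Rational(-1, 141)), -197529) = Add(Rational(-2, 141), -197529) = Rational(-27851591, 141)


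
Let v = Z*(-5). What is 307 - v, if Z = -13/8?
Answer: 2391/8 ≈ 298.88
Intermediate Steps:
Z = -13/8 (Z = -13*⅛ = -13/8 ≈ -1.6250)
v = 65/8 (v = -13/8*(-5) = 65/8 ≈ 8.1250)
307 - v = 307 - 1*65/8 = 307 - 65/8 = 2391/8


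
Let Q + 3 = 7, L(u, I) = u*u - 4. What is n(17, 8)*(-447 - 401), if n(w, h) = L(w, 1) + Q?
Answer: -245072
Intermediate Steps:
L(u, I) = -4 + u**2 (L(u, I) = u**2 - 4 = -4 + u**2)
Q = 4 (Q = -3 + 7 = 4)
n(w, h) = w**2 (n(w, h) = (-4 + w**2) + 4 = w**2)
n(17, 8)*(-447 - 401) = 17**2*(-447 - 401) = 289*(-848) = -245072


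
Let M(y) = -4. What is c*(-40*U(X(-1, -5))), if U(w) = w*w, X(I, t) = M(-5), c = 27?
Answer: -17280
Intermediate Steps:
X(I, t) = -4
U(w) = w**2
c*(-40*U(X(-1, -5))) = 27*(-40*(-4)**2) = 27*(-40*16) = 27*(-640) = -17280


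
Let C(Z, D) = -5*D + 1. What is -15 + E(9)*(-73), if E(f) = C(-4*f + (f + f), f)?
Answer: 3197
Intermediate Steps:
C(Z, D) = 1 - 5*D
E(f) = 1 - 5*f
-15 + E(9)*(-73) = -15 + (1 - 5*9)*(-73) = -15 + (1 - 45)*(-73) = -15 - 44*(-73) = -15 + 3212 = 3197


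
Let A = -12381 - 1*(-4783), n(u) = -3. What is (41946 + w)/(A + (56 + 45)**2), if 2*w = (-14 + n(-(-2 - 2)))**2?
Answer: 84181/5206 ≈ 16.170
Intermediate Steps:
A = -7598 (A = -12381 + 4783 = -7598)
w = 289/2 (w = (-14 - 3)**2/2 = (1/2)*(-17)**2 = (1/2)*289 = 289/2 ≈ 144.50)
(41946 + w)/(A + (56 + 45)**2) = (41946 + 289/2)/(-7598 + (56 + 45)**2) = 84181/(2*(-7598 + 101**2)) = 84181/(2*(-7598 + 10201)) = (84181/2)/2603 = (84181/2)*(1/2603) = 84181/5206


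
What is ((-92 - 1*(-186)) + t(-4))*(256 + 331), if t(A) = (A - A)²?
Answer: 55178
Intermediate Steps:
t(A) = 0 (t(A) = 0² = 0)
((-92 - 1*(-186)) + t(-4))*(256 + 331) = ((-92 - 1*(-186)) + 0)*(256 + 331) = ((-92 + 186) + 0)*587 = (94 + 0)*587 = 94*587 = 55178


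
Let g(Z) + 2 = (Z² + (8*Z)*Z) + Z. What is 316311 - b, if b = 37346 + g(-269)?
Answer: -372013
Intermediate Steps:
g(Z) = -2 + Z + 9*Z² (g(Z) = -2 + ((Z² + (8*Z)*Z) + Z) = -2 + ((Z² + 8*Z²) + Z) = -2 + (9*Z² + Z) = -2 + (Z + 9*Z²) = -2 + Z + 9*Z²)
b = 688324 (b = 37346 + (-2 - 269 + 9*(-269)²) = 37346 + (-2 - 269 + 9*72361) = 37346 + (-2 - 269 + 651249) = 37346 + 650978 = 688324)
316311 - b = 316311 - 1*688324 = 316311 - 688324 = -372013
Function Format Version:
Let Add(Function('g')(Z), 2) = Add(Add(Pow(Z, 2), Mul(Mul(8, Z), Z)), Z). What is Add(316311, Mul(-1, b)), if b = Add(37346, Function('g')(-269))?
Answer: -372013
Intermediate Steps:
Function('g')(Z) = Add(-2, Z, Mul(9, Pow(Z, 2))) (Function('g')(Z) = Add(-2, Add(Add(Pow(Z, 2), Mul(Mul(8, Z), Z)), Z)) = Add(-2, Add(Add(Pow(Z, 2), Mul(8, Pow(Z, 2))), Z)) = Add(-2, Add(Mul(9, Pow(Z, 2)), Z)) = Add(-2, Add(Z, Mul(9, Pow(Z, 2)))) = Add(-2, Z, Mul(9, Pow(Z, 2))))
b = 688324 (b = Add(37346, Add(-2, -269, Mul(9, Pow(-269, 2)))) = Add(37346, Add(-2, -269, Mul(9, 72361))) = Add(37346, Add(-2, -269, 651249)) = Add(37346, 650978) = 688324)
Add(316311, Mul(-1, b)) = Add(316311, Mul(-1, 688324)) = Add(316311, -688324) = -372013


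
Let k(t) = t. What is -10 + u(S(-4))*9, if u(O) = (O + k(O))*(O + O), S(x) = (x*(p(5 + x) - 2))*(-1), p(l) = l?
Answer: 566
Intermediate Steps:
S(x) = -x*(3 + x) (S(x) = (x*((5 + x) - 2))*(-1) = (x*(3 + x))*(-1) = -x*(3 + x))
u(O) = 4*O² (u(O) = (O + O)*(O + O) = (2*O)*(2*O) = 4*O²)
-10 + u(S(-4))*9 = -10 + (4*(-1*(-4)*(3 - 4))²)*9 = -10 + (4*(-1*(-4)*(-1))²)*9 = -10 + (4*(-4)²)*9 = -10 + (4*16)*9 = -10 + 64*9 = -10 + 576 = 566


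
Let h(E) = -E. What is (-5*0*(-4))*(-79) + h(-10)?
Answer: 10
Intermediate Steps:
(-5*0*(-4))*(-79) + h(-10) = (-5*0*(-4))*(-79) - 1*(-10) = (0*(-4))*(-79) + 10 = 0*(-79) + 10 = 0 + 10 = 10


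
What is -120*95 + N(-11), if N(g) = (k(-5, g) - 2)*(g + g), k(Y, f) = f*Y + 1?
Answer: -12588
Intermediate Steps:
k(Y, f) = 1 + Y*f (k(Y, f) = Y*f + 1 = 1 + Y*f)
N(g) = 2*g*(-1 - 5*g) (N(g) = ((1 - 5*g) - 2)*(g + g) = (-1 - 5*g)*(2*g) = 2*g*(-1 - 5*g))
-120*95 + N(-11) = -120*95 - 2*(-11)*(1 + 5*(-11)) = -11400 - 2*(-11)*(1 - 55) = -11400 - 2*(-11)*(-54) = -11400 - 1188 = -12588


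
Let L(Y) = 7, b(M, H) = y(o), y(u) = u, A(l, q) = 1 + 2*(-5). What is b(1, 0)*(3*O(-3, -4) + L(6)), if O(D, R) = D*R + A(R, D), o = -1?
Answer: -16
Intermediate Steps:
A(l, q) = -9 (A(l, q) = 1 - 10 = -9)
b(M, H) = -1
O(D, R) = -9 + D*R (O(D, R) = D*R - 9 = -9 + D*R)
b(1, 0)*(3*O(-3, -4) + L(6)) = -(3*(-9 - 3*(-4)) + 7) = -(3*(-9 + 12) + 7) = -(3*3 + 7) = -(9 + 7) = -1*16 = -16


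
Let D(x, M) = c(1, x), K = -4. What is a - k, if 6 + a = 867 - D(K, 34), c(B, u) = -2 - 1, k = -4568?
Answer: 5432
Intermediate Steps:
c(B, u) = -3
D(x, M) = -3
a = 864 (a = -6 + (867 - 1*(-3)) = -6 + (867 + 3) = -6 + 870 = 864)
a - k = 864 - 1*(-4568) = 864 + 4568 = 5432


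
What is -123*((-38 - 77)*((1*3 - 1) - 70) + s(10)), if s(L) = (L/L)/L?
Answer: -9618723/10 ≈ -9.6187e+5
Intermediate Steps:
s(L) = 1/L
-123*((-38 - 77)*((1*3 - 1) - 70) + s(10)) = -123*((-38 - 77)*((1*3 - 1) - 70) + 1/10) = -123*(-115*((3 - 1) - 70) + ⅒) = -123*(-115*(2 - 70) + ⅒) = -123*(-115*(-68) + ⅒) = -123*(7820 + ⅒) = -123*78201/10 = -9618723/10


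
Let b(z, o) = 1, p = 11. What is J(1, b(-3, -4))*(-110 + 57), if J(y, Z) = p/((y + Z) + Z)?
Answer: -583/3 ≈ -194.33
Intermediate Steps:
J(y, Z) = 11/(y + 2*Z) (J(y, Z) = 11/((y + Z) + Z) = 11/((Z + y) + Z) = 11/(y + 2*Z))
J(1, b(-3, -4))*(-110 + 57) = (11/(1 + 2*1))*(-110 + 57) = (11/(1 + 2))*(-53) = (11/3)*(-53) = -583/3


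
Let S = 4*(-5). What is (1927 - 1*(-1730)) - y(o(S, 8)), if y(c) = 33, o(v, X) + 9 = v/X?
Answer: 3624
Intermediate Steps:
S = -20
o(v, X) = -9 + v/X
(1927 - 1*(-1730)) - y(o(S, 8)) = (1927 - 1*(-1730)) - 1*33 = (1927 + 1730) - 33 = 3657 - 33 = 3624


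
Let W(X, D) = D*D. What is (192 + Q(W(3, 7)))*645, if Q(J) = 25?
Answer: 139965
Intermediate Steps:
W(X, D) = D²
(192 + Q(W(3, 7)))*645 = (192 + 25)*645 = 217*645 = 139965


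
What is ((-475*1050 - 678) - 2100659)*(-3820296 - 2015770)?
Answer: 15174279337742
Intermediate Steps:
((-475*1050 - 678) - 2100659)*(-3820296 - 2015770) = ((-498750 - 678) - 2100659)*(-5836066) = (-499428 - 2100659)*(-5836066) = -2600087*(-5836066) = 15174279337742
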